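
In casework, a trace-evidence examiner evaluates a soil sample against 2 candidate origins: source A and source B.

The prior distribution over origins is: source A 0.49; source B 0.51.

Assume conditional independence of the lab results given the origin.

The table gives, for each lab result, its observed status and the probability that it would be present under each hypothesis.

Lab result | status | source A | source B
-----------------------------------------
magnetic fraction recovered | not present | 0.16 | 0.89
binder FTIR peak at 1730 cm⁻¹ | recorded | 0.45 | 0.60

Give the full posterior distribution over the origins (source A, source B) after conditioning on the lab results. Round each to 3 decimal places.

Multiply each prior by the joint likelihood of the lab result pattern (using 1 − P(present | H) for each absent lab result):
  source A: 0.49 × (1 − 0.16) × 0.45 = 0.18522
  source B: 0.51 × (1 − 0.89) × 0.60 = 0.03366
Marginal likelihood of the evidence = 0.21888.
P(source A | evidence) = 0.18522 / 0.21888 ≈ 0.846
P(source B | evidence) = 0.03366 / 0.21888 ≈ 0.154

0.846, 0.154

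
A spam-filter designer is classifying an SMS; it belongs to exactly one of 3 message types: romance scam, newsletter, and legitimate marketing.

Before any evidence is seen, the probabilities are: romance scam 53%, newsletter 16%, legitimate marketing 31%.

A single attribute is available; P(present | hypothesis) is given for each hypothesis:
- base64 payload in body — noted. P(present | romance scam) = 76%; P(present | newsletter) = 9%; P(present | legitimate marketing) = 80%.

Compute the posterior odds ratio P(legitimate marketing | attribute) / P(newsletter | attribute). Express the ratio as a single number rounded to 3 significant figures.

17.2

Unnormalized posterior weight (prior times the attribute likelihood) for each of the two hypotheses:
  legitimate marketing: 0.31 × 0.80 = 0.248
  newsletter: 0.16 × 0.09 = 0.0144
Posterior odds = 0.248 / 0.0144 ≈ 17.2.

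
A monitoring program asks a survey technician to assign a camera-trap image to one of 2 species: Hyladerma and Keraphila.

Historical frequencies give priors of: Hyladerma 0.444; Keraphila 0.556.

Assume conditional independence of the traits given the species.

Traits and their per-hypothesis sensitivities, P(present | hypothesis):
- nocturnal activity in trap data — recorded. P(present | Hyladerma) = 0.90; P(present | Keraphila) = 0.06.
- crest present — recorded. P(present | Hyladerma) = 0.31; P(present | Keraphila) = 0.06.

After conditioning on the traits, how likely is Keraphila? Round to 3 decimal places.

0.016

Multiply each prior by the joint likelihood of the trait pattern:
  Hyladerma: 0.444 × 0.90 × 0.31 = 0.12388
  Keraphila: 0.556 × 0.06 × 0.06 = 0.0020016
Marginal likelihood of the evidence = 0.12588.
P(Keraphila | evidence) = 0.0020016 / 0.12588 ≈ 0.016.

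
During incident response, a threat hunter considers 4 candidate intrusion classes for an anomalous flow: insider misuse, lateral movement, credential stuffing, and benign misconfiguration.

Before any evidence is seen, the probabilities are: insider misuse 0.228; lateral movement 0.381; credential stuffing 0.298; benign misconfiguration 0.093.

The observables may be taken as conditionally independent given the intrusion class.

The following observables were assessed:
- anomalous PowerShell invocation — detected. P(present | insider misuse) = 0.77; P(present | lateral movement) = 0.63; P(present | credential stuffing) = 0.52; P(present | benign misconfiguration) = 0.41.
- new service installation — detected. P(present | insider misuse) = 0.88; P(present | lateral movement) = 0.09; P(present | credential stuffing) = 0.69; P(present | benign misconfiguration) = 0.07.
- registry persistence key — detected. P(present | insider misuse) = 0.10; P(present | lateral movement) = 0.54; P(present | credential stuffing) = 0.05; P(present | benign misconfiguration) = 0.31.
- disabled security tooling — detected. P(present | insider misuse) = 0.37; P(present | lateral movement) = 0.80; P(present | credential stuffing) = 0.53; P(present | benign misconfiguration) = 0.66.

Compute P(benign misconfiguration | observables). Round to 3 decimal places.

By Bayes' rule with conditional independence, the unnormalized weight for each hypothesis is prior × ∏ likelihoods:
  insider misuse: 0.228 × 0.77 × 0.88 × 0.10 × 0.37 = 0.0057162
  lateral movement: 0.381 × 0.63 × 0.09 × 0.54 × 0.80 = 0.0093324
  credential stuffing: 0.298 × 0.52 × 0.69 × 0.05 × 0.53 = 0.0028334
  benign misconfiguration: 0.093 × 0.41 × 0.07 × 0.31 × 0.66 = 0.0005461
Marginal likelihood of the evidence = 0.018428.
P(benign misconfiguration | evidence) = 0.0005461 / 0.018428 ≈ 0.030.

0.030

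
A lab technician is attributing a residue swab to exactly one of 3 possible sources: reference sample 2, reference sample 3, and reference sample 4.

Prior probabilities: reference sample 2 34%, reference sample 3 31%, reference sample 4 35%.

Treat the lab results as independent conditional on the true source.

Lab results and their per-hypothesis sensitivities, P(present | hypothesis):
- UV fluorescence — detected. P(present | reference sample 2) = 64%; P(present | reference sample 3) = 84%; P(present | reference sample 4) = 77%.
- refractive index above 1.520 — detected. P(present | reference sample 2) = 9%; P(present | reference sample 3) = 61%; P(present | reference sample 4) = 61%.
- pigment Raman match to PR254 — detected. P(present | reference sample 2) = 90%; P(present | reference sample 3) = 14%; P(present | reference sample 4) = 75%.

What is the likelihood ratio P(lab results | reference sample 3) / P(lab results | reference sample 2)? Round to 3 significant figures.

Take the product of per-lab result likelihoods under each hypothesis, then divide.
  reference sample 3: 0.84 × 0.61 × 0.14 = 0.071736
  reference sample 2: 0.64 × 0.09 × 0.90 = 0.05184
Bayes factor = 0.071736 / 0.05184 ≈ 1.38

1.38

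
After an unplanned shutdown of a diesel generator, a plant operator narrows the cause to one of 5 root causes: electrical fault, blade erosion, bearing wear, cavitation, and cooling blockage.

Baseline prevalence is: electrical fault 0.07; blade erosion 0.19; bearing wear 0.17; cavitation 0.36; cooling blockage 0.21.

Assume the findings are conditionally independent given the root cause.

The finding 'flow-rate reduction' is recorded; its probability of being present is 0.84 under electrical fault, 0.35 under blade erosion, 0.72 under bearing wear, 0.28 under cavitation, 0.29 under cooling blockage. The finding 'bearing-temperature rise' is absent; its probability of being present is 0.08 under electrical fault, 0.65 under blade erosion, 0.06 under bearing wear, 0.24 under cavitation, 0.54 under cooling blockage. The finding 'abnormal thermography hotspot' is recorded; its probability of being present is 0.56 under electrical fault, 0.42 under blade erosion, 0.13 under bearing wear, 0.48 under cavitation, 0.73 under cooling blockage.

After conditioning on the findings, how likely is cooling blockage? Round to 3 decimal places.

0.182

For each hypothesis, the unnormalized posterior weight is prior × product of the finding likelihoods (using 1 − P(present | H) for each absent finding):
  electrical fault: 0.07 × 0.84 × (1 − 0.08) × 0.56 = 0.030294
  blade erosion: 0.19 × 0.35 × (1 − 0.65) × 0.42 = 0.0097755
  bearing wear: 0.17 × 0.72 × (1 − 0.06) × 0.13 = 0.014957
  cavitation: 0.36 × 0.28 × (1 − 0.24) × 0.48 = 0.036772
  cooling blockage: 0.21 × 0.29 × (1 − 0.54) × 0.73 = 0.02045
Normalizing constant Z = 0.030294 + 0.0097755 + 0.014957 + 0.036772 + 0.02045 = 0.11225.
P(cooling blockage | evidence) = 0.02045 / 0.11225 ≈ 0.182.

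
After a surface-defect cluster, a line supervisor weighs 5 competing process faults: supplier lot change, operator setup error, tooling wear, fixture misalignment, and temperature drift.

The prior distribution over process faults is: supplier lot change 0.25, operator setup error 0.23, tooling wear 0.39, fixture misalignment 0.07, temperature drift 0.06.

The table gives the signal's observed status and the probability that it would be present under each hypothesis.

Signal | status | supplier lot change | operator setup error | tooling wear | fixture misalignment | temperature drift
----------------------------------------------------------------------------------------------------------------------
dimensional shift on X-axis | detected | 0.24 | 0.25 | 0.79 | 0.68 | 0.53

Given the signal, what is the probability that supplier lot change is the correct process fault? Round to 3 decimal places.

Multiply each prior by the likelihood of the signal:
  supplier lot change: 0.25 × 0.24 = 0.06
  operator setup error: 0.23 × 0.25 = 0.0575
  tooling wear: 0.39 × 0.79 = 0.3081
  fixture misalignment: 0.07 × 0.68 = 0.0476
  temperature drift: 0.06 × 0.53 = 0.0318
Normalizing constant Z = 0.06 + 0.0575 + 0.3081 + 0.0476 + 0.0318 = 0.505.
P(supplier lot change | evidence) = 0.06 / 0.505 ≈ 0.119.

0.119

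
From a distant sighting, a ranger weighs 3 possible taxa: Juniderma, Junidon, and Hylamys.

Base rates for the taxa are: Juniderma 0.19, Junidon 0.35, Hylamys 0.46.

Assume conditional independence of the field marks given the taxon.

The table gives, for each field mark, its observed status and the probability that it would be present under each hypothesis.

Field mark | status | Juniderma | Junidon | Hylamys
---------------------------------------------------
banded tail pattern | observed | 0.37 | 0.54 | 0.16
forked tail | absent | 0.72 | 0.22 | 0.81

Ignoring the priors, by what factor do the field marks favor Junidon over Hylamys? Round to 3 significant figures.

13.9

The Bayes factor is the ratio of the joint likelihoods of the field mark pattern under the two hypotheses (using 1 − P(present | H) for each absent field mark).
  Junidon: 0.54 × (1 − 0.22) = 0.4212
  Hylamys: 0.16 × (1 − 0.81) = 0.0304
Bayes factor = 0.4212 / 0.0304 ≈ 13.9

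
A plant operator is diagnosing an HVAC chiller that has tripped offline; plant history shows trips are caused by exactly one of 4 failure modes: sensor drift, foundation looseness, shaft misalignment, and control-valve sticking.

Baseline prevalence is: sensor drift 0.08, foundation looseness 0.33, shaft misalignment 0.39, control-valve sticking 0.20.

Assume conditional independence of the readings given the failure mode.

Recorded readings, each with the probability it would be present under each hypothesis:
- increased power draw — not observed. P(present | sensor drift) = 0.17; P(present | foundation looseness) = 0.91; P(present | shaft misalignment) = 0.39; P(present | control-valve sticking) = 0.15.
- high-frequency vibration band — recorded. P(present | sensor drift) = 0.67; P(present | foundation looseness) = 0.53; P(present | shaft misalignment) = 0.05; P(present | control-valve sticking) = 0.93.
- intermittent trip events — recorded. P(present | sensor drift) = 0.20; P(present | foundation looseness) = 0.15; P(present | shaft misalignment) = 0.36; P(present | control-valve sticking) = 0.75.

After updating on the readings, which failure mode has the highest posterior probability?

Multiply each prior by the joint likelihood of the reading pattern (using 1 − P(present | H) for each absent reading):
  sensor drift: 0.08 × (1 − 0.17) × 0.67 × 0.20 = 0.0088976
  foundation looseness: 0.33 × (1 − 0.91) × 0.53 × 0.15 = 0.0023611
  shaft misalignment: 0.39 × (1 − 0.39) × 0.05 × 0.36 = 0.0042822
  control-valve sticking: 0.20 × (1 − 0.15) × 0.93 × 0.75 = 0.11858
The unnormalized weights sum to 0.13412.
P(sensor drift | evidence) ≈ 0.0088976 / 0.13412 ≈ 0.066
P(foundation looseness | evidence) ≈ 0.0023611 / 0.13412 ≈ 0.018
P(shaft misalignment | evidence) ≈ 0.0042822 / 0.13412 ≈ 0.032
P(control-valve sticking | evidence) ≈ 0.11858 / 0.13412 ≈ 0.884
The largest is 0.884, so control-valve sticking is most probable.

control-valve sticking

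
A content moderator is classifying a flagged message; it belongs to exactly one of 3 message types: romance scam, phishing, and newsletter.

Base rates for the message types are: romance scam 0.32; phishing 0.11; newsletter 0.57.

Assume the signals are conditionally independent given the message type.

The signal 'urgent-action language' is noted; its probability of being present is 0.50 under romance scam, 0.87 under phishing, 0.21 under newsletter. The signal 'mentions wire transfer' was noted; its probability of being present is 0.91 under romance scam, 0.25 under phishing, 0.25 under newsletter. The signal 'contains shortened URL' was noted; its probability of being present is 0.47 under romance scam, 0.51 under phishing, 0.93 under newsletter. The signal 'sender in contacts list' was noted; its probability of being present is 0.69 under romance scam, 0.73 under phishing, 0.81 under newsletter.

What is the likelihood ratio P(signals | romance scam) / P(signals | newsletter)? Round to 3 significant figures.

The Bayes factor is the ratio of the joint likelihoods of the signal pattern under the two hypotheses.
  romance scam: 0.50 × 0.91 × 0.47 × 0.69 = 0.14756
  newsletter: 0.21 × 0.25 × 0.93 × 0.81 = 0.039548
Bayes factor = 0.14756 / 0.039548 ≈ 3.73

3.73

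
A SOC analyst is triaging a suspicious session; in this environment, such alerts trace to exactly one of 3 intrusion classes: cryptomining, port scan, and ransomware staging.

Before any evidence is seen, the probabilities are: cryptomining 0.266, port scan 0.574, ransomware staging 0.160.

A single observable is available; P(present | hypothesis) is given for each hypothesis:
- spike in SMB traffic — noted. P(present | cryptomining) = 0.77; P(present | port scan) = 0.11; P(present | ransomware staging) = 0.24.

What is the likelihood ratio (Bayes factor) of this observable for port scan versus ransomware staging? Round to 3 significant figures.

The Bayes factor is the ratio of the two likelihoods.
  port scan: 0.11
  ransomware staging: 0.24
Bayes factor = 0.11 / 0.24 ≈ 0.458

0.458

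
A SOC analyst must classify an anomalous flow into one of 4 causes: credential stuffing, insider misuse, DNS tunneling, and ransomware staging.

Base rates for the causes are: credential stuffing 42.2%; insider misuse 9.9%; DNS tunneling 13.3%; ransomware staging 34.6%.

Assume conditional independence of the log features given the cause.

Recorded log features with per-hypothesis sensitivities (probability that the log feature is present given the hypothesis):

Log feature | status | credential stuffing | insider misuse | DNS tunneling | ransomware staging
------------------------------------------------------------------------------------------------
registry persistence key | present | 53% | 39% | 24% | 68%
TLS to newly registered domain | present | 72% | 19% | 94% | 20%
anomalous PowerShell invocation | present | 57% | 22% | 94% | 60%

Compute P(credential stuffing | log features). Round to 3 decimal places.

0.613

For each hypothesis, the unnormalized posterior weight is prior × product of the log feature likelihoods:
  credential stuffing: 0.422 × 0.53 × 0.72 × 0.57 = 0.09179
  insider misuse: 0.099 × 0.39 × 0.19 × 0.22 = 0.0016139
  DNS tunneling: 0.133 × 0.24 × 0.94 × 0.94 = 0.028205
  ransomware staging: 0.346 × 0.68 × 0.20 × 0.60 = 0.028234
Marginal likelihood of the evidence = 0.14984.
P(credential stuffing | evidence) = 0.09179 / 0.14984 ≈ 0.613.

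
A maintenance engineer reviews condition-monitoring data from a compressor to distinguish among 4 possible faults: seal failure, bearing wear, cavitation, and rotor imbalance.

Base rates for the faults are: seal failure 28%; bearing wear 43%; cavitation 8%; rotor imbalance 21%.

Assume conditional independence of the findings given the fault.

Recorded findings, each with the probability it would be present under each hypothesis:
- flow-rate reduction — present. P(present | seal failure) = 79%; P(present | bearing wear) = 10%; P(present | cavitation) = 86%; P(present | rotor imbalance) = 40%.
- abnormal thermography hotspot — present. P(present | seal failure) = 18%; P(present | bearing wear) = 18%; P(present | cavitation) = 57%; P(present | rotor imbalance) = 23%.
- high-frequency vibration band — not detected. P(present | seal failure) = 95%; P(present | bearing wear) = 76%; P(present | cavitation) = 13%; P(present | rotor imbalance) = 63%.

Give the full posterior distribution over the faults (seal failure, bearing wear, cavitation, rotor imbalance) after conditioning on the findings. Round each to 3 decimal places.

0.044, 0.041, 0.756, 0.158

Multiply each prior by the joint likelihood of the evidence pattern (using 1 − P(present | H) for each absent finding):
  seal failure: 0.28 × 0.79 × 0.18 × (1 − 0.95) = 0.0019908
  bearing wear: 0.43 × 0.10 × 0.18 × (1 − 0.76) = 0.0018576
  cavitation: 0.08 × 0.86 × 0.57 × (1 − 0.13) = 0.034118
  rotor imbalance: 0.21 × 0.40 × 0.23 × (1 − 0.63) = 0.0071484
The unnormalized weights sum to 0.045115.
P(seal failure | evidence) = 0.0019908 / 0.045115 ≈ 0.044
P(bearing wear | evidence) = 0.0018576 / 0.045115 ≈ 0.041
P(cavitation | evidence) = 0.034118 / 0.045115 ≈ 0.756
P(rotor imbalance | evidence) = 0.0071484 / 0.045115 ≈ 0.158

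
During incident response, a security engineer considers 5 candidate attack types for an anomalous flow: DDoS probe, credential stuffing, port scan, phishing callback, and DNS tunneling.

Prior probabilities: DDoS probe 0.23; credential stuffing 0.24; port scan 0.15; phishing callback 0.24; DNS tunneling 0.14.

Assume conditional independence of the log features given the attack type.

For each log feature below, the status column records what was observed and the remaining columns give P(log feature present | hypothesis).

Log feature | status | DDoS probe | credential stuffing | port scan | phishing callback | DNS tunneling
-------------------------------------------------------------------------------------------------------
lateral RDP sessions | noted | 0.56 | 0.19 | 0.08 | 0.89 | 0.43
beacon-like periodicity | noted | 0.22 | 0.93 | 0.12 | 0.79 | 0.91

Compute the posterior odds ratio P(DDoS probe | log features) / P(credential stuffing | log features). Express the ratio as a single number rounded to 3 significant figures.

0.668

The normalizing constant cancels in an odds ratio, so compute prior × likelihood for the two hypotheses only:
  DDoS probe: 0.23 × 0.56 × 0.22 = 0.028336
  credential stuffing: 0.24 × 0.19 × 0.93 = 0.042408
Posterior odds = 0.028336 / 0.042408 ≈ 0.668.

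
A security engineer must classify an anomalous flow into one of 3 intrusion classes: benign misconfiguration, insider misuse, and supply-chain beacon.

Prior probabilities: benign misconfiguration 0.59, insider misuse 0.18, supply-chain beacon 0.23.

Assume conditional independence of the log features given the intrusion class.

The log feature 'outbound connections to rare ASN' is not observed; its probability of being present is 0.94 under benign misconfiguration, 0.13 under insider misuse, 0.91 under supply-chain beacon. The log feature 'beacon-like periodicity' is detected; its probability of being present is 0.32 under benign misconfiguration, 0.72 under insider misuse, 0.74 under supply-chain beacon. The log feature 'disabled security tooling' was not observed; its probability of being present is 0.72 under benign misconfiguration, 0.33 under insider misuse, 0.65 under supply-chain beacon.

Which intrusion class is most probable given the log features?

insider misuse

Multiply each prior by the joint likelihood of the log feature pattern (using 1 − P(present | H) for each absent log feature):
  benign misconfiguration: 0.59 × (1 − 0.94) × 0.32 × (1 − 0.72) = 0.0031718
  insider misuse: 0.18 × (1 − 0.13) × 0.72 × (1 − 0.33) = 0.075544
  supply-chain beacon: 0.23 × (1 − 0.91) × 0.74 × (1 − 0.65) = 0.0053613
The unnormalized weights sum to 0.084077.
P(benign misconfiguration | evidence) ≈ 0.0031718 / 0.084077 ≈ 0.038
P(insider misuse | evidence) ≈ 0.075544 / 0.084077 ≈ 0.899
P(supply-chain beacon | evidence) ≈ 0.0053613 / 0.084077 ≈ 0.064
The largest is 0.899, so insider misuse is most probable.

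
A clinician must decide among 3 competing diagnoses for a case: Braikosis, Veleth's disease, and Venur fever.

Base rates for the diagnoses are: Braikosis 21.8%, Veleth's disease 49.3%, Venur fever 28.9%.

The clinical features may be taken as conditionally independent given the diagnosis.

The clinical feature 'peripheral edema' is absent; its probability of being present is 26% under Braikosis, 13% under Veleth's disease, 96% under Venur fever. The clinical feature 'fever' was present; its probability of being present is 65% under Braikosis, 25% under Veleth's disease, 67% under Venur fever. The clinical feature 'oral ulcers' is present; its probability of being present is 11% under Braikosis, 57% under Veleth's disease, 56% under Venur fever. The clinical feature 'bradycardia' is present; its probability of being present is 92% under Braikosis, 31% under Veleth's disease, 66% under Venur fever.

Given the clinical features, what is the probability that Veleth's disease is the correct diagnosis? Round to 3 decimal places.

0.584

Multiply each prior by the joint likelihood of the clinical feature pattern (using 1 − P(present | H) for each absent clinical feature):
  Braikosis: 0.218 × (1 − 0.26) × 0.65 × 0.11 × 0.92 = 0.010612
  Veleth's disease: 0.493 × (1 − 0.13) × 0.25 × 0.57 × 0.31 = 0.018947
  Venur fever: 0.289 × (1 − 0.96) × 0.67 × 0.56 × 0.66 = 0.0028626
Marginal likelihood of the evidence = 0.032421.
P(Veleth's disease | evidence) = 0.018947 / 0.032421 ≈ 0.584.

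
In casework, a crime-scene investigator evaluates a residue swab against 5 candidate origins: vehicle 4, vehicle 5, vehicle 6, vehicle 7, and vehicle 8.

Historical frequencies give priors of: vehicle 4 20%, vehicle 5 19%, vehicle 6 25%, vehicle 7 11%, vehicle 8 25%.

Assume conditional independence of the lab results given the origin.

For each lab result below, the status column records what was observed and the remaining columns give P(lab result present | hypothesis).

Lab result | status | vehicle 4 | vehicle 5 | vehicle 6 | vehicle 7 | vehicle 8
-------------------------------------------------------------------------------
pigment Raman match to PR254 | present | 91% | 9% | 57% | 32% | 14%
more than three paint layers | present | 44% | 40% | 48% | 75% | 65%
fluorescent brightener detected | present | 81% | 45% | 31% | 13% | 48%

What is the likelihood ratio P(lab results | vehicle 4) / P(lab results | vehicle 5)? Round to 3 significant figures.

The Bayes factor is the ratio of the joint likelihoods of the lab result pattern under the two hypotheses.
  vehicle 4: 0.91 × 0.44 × 0.81 = 0.32432
  vehicle 5: 0.09 × 0.40 × 0.45 = 0.0162
Bayes factor = 0.32432 / 0.0162 ≈ 20.0

20.0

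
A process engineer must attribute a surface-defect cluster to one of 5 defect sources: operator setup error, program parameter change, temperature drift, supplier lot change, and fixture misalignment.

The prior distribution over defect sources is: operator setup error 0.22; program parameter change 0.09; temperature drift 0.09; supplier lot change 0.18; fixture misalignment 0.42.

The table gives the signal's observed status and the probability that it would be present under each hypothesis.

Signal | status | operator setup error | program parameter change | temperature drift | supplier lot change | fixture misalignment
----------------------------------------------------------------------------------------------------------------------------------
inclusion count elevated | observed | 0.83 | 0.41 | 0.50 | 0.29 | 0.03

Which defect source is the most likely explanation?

Multiply each prior by the likelihood of the signal:
  operator setup error: 0.22 × 0.83 = 0.1826
  program parameter change: 0.09 × 0.41 = 0.0369
  temperature drift: 0.09 × 0.50 = 0.045
  supplier lot change: 0.18 × 0.29 = 0.0522
  fixture misalignment: 0.42 × 0.03 = 0.0126
Normalizing constant Z = 0.1826 + 0.0369 + 0.045 + 0.0522 + 0.0126 = 0.3293.
P(operator setup error | evidence) ≈ 0.1826 / 0.3293 ≈ 0.555
P(program parameter change | evidence) ≈ 0.0369 / 0.3293 ≈ 0.112
P(temperature drift | evidence) ≈ 0.045 / 0.3293 ≈ 0.137
P(supplier lot change | evidence) ≈ 0.0522 / 0.3293 ≈ 0.159
P(fixture misalignment | evidence) ≈ 0.0126 / 0.3293 ≈ 0.038
The largest is 0.555, so operator setup error is most probable.

operator setup error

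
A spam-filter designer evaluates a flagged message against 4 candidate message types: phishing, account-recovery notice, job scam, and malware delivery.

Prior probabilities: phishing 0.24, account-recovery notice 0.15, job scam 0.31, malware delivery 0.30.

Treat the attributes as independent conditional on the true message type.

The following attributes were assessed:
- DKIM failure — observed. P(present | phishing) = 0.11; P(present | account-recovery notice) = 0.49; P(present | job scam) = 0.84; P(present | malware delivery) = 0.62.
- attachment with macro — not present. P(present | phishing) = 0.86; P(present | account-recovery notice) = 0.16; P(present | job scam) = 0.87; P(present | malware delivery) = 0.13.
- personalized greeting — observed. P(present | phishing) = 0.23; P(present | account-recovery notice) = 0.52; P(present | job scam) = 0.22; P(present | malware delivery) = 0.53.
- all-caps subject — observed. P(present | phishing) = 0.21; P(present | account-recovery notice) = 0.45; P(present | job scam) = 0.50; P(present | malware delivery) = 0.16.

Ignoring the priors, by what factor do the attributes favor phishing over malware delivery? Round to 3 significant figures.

The Bayes factor is the ratio of the joint likelihoods of the attribute pattern under the two hypotheses (using 1 − P(present | H) for each absent attribute).
  phishing: 0.11 × (1 − 0.86) × 0.23 × 0.21 = 0.00074382
  malware delivery: 0.62 × (1 − 0.13) × 0.53 × 0.16 = 0.045741
Bayes factor = 0.00074382 / 0.045741 ≈ 0.0163

0.0163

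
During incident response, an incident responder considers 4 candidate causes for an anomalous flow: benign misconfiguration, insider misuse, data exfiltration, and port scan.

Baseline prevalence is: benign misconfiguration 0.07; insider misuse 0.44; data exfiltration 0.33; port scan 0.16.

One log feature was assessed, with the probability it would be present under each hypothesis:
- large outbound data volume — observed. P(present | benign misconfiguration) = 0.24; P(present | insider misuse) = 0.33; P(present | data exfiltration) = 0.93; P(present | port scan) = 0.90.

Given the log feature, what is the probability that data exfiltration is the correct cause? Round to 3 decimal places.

0.501

Multiply each prior by the likelihood of the log feature:
  benign misconfiguration: 0.07 × 0.24 = 0.0168
  insider misuse: 0.44 × 0.33 = 0.1452
  data exfiltration: 0.33 × 0.93 = 0.3069
  port scan: 0.16 × 0.90 = 0.144
Marginal likelihood of the evidence = 0.6129.
P(data exfiltration | evidence) = 0.3069 / 0.6129 ≈ 0.501.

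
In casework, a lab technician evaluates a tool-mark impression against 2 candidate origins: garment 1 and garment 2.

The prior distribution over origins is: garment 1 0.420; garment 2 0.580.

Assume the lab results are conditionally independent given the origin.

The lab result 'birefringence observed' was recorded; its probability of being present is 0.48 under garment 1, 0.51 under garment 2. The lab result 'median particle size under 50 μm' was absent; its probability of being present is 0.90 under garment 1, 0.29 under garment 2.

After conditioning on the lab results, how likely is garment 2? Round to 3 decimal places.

By Bayes' rule with conditional independence, the unnormalized weight for each hypothesis is prior × ∏ likelihoods (using 1 − P(present | H) for each absent lab result):
  garment 1: 0.420 × 0.48 × (1 − 0.90) = 0.02016
  garment 2: 0.580 × 0.51 × (1 − 0.29) = 0.21002
Marginal likelihood of the evidence = 0.23018.
P(garment 2 | evidence) = 0.21002 / 0.23018 ≈ 0.912.

0.912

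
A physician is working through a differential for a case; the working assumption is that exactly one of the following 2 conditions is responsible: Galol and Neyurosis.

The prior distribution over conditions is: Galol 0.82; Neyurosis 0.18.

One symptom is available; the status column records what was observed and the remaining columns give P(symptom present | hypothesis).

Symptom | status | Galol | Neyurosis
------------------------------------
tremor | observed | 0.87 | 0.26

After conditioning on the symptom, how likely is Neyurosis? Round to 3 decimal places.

0.062

By Bayes' rule, the unnormalized weight for each hypothesis is prior × likelihood:
  Galol: 0.82 × 0.87 = 0.7134
  Neyurosis: 0.18 × 0.26 = 0.0468
The unnormalized weights sum to 0.7602.
P(Neyurosis | evidence) = 0.0468 / 0.7602 ≈ 0.062.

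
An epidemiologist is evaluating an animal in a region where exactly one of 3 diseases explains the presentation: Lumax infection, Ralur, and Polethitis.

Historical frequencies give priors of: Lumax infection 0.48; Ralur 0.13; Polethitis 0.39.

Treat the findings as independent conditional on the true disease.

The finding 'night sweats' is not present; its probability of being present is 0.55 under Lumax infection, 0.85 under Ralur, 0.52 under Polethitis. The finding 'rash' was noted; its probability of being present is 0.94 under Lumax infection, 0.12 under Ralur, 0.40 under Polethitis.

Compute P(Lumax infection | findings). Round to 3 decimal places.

Multiply each prior by the joint likelihood of the evidence pattern (using 1 − P(present | H) for each absent finding):
  Lumax infection: 0.48 × (1 − 0.55) × 0.94 = 0.20304
  Ralur: 0.13 × (1 − 0.85) × 0.12 = 0.00234
  Polethitis: 0.39 × (1 − 0.52) × 0.40 = 0.07488
Normalizing constant Z = 0.20304 + 0.00234 + 0.07488 = 0.28026.
P(Lumax infection | evidence) = 0.20304 / 0.28026 ≈ 0.724.

0.724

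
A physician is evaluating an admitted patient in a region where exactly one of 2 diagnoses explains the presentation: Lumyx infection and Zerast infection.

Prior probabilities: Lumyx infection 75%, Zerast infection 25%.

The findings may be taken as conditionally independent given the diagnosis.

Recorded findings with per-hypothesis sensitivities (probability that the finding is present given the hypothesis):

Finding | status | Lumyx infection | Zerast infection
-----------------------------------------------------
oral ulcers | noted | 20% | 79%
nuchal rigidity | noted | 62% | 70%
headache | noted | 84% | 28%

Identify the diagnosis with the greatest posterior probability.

By Bayes' rule with conditional independence, the unnormalized weight for each hypothesis is prior × ∏ likelihoods:
  Lumyx infection: 0.75 × 0.20 × 0.62 × 0.84 = 0.07812
  Zerast infection: 0.25 × 0.79 × 0.70 × 0.28 = 0.03871
Normalizing constant Z = 0.07812 + 0.03871 = 0.11683.
P(Lumyx infection | evidence) ≈ 0.07812 / 0.11683 ≈ 0.669
P(Zerast infection | evidence) ≈ 0.03871 / 0.11683 ≈ 0.331
The largest is 0.669, so Lumyx infection is most probable.

Lumyx infection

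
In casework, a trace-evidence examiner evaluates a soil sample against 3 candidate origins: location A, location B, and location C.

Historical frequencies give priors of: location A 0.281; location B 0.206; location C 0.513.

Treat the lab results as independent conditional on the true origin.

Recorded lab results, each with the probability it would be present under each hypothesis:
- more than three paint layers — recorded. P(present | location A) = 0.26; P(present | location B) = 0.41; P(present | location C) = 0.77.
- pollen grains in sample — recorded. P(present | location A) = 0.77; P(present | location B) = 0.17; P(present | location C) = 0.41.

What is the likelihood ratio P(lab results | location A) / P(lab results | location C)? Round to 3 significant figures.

0.634

Take the product of per-lab result likelihoods under each hypothesis, then divide.
  location A: 0.26 × 0.77 = 0.2002
  location C: 0.77 × 0.41 = 0.3157
Bayes factor = 0.2002 / 0.3157 ≈ 0.634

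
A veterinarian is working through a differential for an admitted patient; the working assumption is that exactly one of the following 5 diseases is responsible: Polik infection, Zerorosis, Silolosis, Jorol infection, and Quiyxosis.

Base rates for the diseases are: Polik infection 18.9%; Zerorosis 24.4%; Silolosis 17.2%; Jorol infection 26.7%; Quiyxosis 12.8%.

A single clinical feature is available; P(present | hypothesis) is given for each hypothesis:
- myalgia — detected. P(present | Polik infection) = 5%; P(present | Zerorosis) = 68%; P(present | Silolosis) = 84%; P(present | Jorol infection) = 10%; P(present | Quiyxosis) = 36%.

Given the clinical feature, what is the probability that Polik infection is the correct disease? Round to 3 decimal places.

Multiply each prior by the likelihood of the clinical feature:
  Polik infection: 0.189 × 0.05 = 0.00945
  Zerorosis: 0.244 × 0.68 = 0.16592
  Silolosis: 0.172 × 0.84 = 0.14448
  Jorol infection: 0.267 × 0.10 = 0.0267
  Quiyxosis: 0.128 × 0.36 = 0.04608
The unnormalized weights sum to 0.39263.
P(Polik infection | evidence) = 0.00945 / 0.39263 ≈ 0.024.

0.024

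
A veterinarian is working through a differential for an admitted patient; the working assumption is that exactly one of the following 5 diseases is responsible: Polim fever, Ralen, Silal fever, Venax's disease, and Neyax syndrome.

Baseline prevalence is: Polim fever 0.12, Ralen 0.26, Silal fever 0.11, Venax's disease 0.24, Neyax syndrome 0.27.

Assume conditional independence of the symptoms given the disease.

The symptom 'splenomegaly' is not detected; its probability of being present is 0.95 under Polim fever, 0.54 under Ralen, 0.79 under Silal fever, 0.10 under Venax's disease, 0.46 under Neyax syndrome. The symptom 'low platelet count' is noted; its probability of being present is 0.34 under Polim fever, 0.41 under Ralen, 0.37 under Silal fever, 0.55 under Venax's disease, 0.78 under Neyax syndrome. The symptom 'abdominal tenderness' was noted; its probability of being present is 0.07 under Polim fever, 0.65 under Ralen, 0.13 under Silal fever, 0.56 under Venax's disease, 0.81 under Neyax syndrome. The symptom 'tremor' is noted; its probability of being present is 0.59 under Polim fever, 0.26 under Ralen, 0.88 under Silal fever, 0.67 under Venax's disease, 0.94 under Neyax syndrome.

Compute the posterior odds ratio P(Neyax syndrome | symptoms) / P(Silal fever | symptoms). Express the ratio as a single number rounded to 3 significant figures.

88.6

Posterior odds equal prior odds times the likelihood ratio; only the two competing hypotheses matter (using 1 − P(present | H) for each absent symptom).
  Neyax syndrome: 0.27 × (1 − 0.46) × 0.78 × 0.81 × 0.94 = 0.086589
  Silal fever: 0.11 × (1 − 0.79) × 0.37 × 0.13 × 0.88 = 0.00097778
Odds(Neyax syndrome : Silal fever) = 0.086589 / 0.00097778 ≈ 88.6.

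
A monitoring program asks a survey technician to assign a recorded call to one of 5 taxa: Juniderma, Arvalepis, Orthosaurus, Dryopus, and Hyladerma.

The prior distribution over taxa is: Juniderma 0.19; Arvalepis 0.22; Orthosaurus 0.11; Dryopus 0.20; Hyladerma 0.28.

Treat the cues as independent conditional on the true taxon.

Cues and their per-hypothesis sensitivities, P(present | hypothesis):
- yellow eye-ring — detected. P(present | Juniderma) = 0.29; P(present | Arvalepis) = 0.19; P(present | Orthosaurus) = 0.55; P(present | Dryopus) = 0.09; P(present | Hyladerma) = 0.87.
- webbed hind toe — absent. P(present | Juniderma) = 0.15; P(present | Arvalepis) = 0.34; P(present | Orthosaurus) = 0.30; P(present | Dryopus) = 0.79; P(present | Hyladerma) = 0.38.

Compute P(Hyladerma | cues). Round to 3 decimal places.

Multiply each prior by the joint likelihood of the cue pattern (using 1 − P(present | H) for each absent cue):
  Juniderma: 0.19 × 0.29 × (1 − 0.15) = 0.046835
  Arvalepis: 0.22 × 0.19 × (1 − 0.34) = 0.027588
  Orthosaurus: 0.11 × 0.55 × (1 − 0.30) = 0.04235
  Dryopus: 0.20 × 0.09 × (1 − 0.79) = 0.00378
  Hyladerma: 0.28 × 0.87 × (1 − 0.38) = 0.15103
Marginal likelihood of the evidence = 0.27158.
P(Hyladerma | evidence) = 0.15103 / 0.27158 ≈ 0.556.

0.556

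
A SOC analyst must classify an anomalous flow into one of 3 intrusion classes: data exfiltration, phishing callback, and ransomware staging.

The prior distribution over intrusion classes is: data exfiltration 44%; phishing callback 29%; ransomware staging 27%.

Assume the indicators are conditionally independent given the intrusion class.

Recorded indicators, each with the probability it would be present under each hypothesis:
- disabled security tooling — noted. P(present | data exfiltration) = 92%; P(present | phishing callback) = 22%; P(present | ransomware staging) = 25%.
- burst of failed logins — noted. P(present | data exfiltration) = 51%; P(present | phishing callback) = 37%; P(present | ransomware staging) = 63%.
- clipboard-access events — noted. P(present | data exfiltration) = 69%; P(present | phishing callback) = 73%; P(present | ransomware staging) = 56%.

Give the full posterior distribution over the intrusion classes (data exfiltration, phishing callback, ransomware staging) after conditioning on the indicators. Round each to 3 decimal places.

0.776, 0.094, 0.130

Multiply each prior by the joint likelihood of the indicator pattern:
  data exfiltration: 0.44 × 0.92 × 0.51 × 0.69 = 0.14245
  phishing callback: 0.29 × 0.22 × 0.37 × 0.73 = 0.017232
  ransomware staging: 0.27 × 0.25 × 0.63 × 0.56 = 0.023814
Marginal likelihood of the evidence = 0.1835.
P(data exfiltration | evidence) = 0.14245 / 0.1835 ≈ 0.776
P(phishing callback | evidence) = 0.017232 / 0.1835 ≈ 0.094
P(ransomware staging | evidence) = 0.023814 / 0.1835 ≈ 0.130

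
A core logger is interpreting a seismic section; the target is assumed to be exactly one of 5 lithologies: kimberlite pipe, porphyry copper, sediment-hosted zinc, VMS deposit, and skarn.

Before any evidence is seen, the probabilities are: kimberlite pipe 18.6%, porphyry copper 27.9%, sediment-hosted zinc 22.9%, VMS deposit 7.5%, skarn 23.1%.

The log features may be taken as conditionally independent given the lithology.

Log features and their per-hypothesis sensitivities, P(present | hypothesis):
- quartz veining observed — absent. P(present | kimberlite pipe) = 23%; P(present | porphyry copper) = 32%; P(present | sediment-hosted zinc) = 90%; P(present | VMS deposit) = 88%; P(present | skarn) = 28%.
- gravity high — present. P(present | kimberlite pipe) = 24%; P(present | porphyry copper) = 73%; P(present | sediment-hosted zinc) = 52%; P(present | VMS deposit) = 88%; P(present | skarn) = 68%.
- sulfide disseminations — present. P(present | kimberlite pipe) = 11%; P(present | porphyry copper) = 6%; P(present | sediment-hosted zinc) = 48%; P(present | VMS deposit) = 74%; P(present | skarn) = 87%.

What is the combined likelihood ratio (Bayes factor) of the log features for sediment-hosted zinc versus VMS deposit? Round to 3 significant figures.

0.319

The Bayes factor is the ratio of the joint likelihoods of the log feature pattern under the two hypotheses (using 1 − P(present | H) for each absent log feature).
  sediment-hosted zinc: (1 − 0.90) × 0.52 × 0.48 = 0.02496
  VMS deposit: (1 − 0.88) × 0.88 × 0.74 = 0.078144
Bayes factor = 0.02496 / 0.078144 ≈ 0.319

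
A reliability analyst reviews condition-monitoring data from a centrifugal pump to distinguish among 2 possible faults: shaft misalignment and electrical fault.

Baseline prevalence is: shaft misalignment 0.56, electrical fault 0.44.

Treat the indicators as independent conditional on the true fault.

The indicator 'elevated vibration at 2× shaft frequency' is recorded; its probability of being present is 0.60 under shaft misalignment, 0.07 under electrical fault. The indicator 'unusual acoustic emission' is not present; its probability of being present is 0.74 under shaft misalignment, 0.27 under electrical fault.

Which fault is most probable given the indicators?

shaft misalignment

For each hypothesis, the unnormalized posterior weight is prior × product of the indicator likelihoods (using 1 − P(present | H) for each absent indicator):
  shaft misalignment: 0.56 × 0.60 × (1 − 0.74) = 0.08736
  electrical fault: 0.44 × 0.07 × (1 − 0.27) = 0.022484
Normalizing constant Z = 0.08736 + 0.022484 = 0.10984.
P(shaft misalignment | evidence) ≈ 0.08736 / 0.10984 ≈ 0.795
P(electrical fault | evidence) ≈ 0.022484 / 0.10984 ≈ 0.205
The largest is 0.795, so shaft misalignment is most probable.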